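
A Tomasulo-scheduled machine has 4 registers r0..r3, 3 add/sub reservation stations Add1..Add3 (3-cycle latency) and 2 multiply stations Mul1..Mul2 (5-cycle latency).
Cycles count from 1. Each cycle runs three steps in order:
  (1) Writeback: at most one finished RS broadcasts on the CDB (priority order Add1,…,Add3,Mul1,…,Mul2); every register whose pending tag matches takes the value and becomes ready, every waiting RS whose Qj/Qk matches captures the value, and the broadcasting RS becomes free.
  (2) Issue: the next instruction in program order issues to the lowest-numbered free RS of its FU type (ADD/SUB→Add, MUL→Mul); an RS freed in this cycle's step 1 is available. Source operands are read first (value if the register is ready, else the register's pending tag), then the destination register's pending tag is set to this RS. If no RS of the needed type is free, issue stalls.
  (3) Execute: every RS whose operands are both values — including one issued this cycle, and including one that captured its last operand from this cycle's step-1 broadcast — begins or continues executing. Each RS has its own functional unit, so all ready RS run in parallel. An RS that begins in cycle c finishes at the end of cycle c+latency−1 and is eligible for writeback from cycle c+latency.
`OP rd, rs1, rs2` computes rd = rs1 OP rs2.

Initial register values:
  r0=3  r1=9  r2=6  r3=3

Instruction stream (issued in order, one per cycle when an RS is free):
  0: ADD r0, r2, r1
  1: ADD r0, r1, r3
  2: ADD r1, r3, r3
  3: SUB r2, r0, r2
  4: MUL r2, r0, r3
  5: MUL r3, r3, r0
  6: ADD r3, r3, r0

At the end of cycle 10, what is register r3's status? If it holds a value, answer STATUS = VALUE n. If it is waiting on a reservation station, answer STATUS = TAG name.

STATUS = TAG Add2

cycle 1: issue ADD r0<-Add1 // r0:Add1,r1:9,r2:6,r3:3
cycle 2: issue ADD r0<-Add2 // r0:Add2,r1:9,r2:6,r3:3
cycle 3: issue ADD r1<-Add3 // r0:Add2,r1:Add3,r2:6,r3:3
cycle 4: CDB Add1=15; issue SUB r2<-Add1 // r0:Add2,r1:Add3,r2:Add1,r3:3
cycle 5: CDB Add2=12; issue MUL r2<-Mul1 // r0:12,r1:Add3,r2:Mul1,r3:3
cycle 6: CDB Add3=6; issue MUL r3<-Mul2 // r0:12,r1:6,r2:Mul1,r3:Mul2
cycle 7: issue ADD r3<-Add2 // r0:12,r1:6,r2:Mul1,r3:Add2
cycle 8: CDB Add1=6 // r0:12,r1:6,r2:Mul1,r3:Add2
cycle 9: - // r0:12,r1:6,r2:Mul1,r3:Add2
cycle 10: CDB Mul1=36 // r0:12,r1:6,r2:36,r3:Add2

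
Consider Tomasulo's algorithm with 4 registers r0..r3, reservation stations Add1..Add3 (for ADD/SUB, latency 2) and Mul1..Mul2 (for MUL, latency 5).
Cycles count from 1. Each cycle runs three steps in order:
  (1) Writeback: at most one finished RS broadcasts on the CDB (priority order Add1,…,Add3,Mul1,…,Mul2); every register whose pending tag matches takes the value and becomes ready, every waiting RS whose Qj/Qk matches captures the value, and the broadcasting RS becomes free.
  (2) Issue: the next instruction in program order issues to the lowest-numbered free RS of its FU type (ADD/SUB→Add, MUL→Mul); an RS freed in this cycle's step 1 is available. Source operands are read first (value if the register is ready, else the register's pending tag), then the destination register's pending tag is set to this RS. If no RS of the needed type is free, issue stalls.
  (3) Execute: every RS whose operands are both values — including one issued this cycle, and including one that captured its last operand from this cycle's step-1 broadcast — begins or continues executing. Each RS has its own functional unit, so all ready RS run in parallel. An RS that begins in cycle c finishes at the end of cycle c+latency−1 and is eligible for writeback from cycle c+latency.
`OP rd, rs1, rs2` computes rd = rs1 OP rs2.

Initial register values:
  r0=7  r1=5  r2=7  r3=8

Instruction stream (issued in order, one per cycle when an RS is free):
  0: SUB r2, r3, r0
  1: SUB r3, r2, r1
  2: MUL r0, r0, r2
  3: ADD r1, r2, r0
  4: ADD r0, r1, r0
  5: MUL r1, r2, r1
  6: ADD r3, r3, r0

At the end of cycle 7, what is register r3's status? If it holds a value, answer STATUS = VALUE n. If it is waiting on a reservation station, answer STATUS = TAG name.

cycle 1: issue SUB r2<-Add1 // r0:7,r1:5,r2:Add1,r3:8
cycle 2: issue SUB r3<-Add2 // r0:7,r1:5,r2:Add1,r3:Add2
cycle 3: CDB Add1=1; issue MUL r0<-Mul1 // r0:Mul1,r1:5,r2:1,r3:Add2
cycle 4: issue ADD r1<-Add1 // r0:Mul1,r1:Add1,r2:1,r3:Add2
cycle 5: CDB Add2=-4; issue ADD r0<-Add2 // r0:Add2,r1:Add1,r2:1,r3:-4
cycle 6: issue MUL r1<-Mul2 // r0:Add2,r1:Mul2,r2:1,r3:-4
cycle 7: issue ADD r3<-Add3 // r0:Add2,r1:Mul2,r2:1,r3:Add3

STATUS = TAG Add3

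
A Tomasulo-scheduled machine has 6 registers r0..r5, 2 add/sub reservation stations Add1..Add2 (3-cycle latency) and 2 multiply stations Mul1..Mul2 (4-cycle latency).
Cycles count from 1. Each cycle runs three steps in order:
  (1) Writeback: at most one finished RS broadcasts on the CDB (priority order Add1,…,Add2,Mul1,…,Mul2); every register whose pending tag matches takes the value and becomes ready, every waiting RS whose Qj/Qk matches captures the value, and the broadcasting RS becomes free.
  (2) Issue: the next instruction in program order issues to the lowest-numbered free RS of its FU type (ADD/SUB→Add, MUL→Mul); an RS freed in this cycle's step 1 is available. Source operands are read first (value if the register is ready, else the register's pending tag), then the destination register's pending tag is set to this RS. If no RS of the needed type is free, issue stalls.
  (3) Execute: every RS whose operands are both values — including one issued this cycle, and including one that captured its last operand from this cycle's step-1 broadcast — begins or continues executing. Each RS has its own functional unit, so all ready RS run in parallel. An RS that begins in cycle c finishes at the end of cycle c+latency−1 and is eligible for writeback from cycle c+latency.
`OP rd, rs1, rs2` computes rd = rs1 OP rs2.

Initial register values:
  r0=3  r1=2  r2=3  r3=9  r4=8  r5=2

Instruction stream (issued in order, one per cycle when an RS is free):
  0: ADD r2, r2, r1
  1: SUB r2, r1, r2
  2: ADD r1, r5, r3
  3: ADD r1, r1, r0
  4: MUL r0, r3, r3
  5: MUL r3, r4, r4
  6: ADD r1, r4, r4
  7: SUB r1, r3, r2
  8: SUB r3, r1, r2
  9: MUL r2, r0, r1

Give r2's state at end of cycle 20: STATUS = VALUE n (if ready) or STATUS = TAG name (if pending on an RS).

c1: issue ADD r2<-Add1 | r0:3,r1:2,r2:Add1,r3:9,r4:8,r5:2
c2: issue SUB r2<-Add2 | r0:3,r1:2,r2:Add2,r3:9,r4:8,r5:2
c3: stall | r0:3,r1:2,r2:Add2,r3:9,r4:8,r5:2
c4: CDB Add1=5; issue ADD r1<-Add1 | r0:3,r1:Add1,r2:Add2,r3:9,r4:8,r5:2
c5: stall | r0:3,r1:Add1,r2:Add2,r3:9,r4:8,r5:2
c6: stall | r0:3,r1:Add1,r2:Add2,r3:9,r4:8,r5:2
c7: CDB Add1=11; issue ADD r1<-Add1 | r0:3,r1:Add1,r2:Add2,r3:9,r4:8,r5:2
c8: CDB Add2=-3; issue MUL r0<-Mul1 | r0:Mul1,r1:Add1,r2:-3,r3:9,r4:8,r5:2
c9: issue MUL r3<-Mul2 | r0:Mul1,r1:Add1,r2:-3,r3:Mul2,r4:8,r5:2
c10: CDB Add1=14; issue ADD r1<-Add1 | r0:Mul1,r1:Add1,r2:-3,r3:Mul2,r4:8,r5:2
c11: issue SUB r1<-Add2 | r0:Mul1,r1:Add2,r2:-3,r3:Mul2,r4:8,r5:2
c12: CDB Mul1=81; stall | r0:81,r1:Add2,r2:-3,r3:Mul2,r4:8,r5:2
c13: CDB Add1=16; issue SUB r3<-Add1 | r0:81,r1:Add2,r2:-3,r3:Add1,r4:8,r5:2
c14: CDB Mul2=64; issue MUL r2<-Mul1 | r0:81,r1:Add2,r2:Mul1,r3:Add1,r4:8,r5:2
c15: - | r0:81,r1:Add2,r2:Mul1,r3:Add1,r4:8,r5:2
c16: - | r0:81,r1:Add2,r2:Mul1,r3:Add1,r4:8,r5:2
c17: CDB Add2=67 | r0:81,r1:67,r2:Mul1,r3:Add1,r4:8,r5:2
c18: - | r0:81,r1:67,r2:Mul1,r3:Add1,r4:8,r5:2
c19: - | r0:81,r1:67,r2:Mul1,r3:Add1,r4:8,r5:2
c20: CDB Add1=70 | r0:81,r1:67,r2:Mul1,r3:70,r4:8,r5:2

STATUS = TAG Mul1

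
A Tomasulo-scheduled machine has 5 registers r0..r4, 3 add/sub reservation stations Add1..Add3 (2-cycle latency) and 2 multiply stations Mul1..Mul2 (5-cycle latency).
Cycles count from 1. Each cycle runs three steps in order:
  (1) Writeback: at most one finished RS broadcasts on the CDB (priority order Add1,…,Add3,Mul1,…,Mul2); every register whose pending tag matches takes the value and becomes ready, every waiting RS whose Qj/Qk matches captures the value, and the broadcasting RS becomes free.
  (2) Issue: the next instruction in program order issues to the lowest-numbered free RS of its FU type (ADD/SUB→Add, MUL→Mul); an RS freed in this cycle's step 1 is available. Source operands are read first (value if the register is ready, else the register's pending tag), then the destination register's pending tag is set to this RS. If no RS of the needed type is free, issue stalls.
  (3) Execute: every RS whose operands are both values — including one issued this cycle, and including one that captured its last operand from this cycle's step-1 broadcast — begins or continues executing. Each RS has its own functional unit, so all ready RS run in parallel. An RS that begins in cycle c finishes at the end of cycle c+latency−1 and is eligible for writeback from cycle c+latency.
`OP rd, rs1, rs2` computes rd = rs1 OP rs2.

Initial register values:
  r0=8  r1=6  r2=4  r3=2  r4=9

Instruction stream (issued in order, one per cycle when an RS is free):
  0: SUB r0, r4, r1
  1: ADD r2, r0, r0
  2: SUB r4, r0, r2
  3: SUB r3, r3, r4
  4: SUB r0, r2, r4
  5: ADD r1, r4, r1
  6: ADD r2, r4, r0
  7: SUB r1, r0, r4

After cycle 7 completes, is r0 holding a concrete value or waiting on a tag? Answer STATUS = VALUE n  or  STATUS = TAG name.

STATUS = TAG Add2

cycle 1: issue SUB r0<-Add1 // r0:Add1,r1:6,r2:4,r3:2,r4:9
cycle 2: issue ADD r2<-Add2 // r0:Add1,r1:6,r2:Add2,r3:2,r4:9
cycle 3: CDB Add1=3; issue SUB r4<-Add1 // r0:3,r1:6,r2:Add2,r3:2,r4:Add1
cycle 4: issue SUB r3<-Add3 // r0:3,r1:6,r2:Add2,r3:Add3,r4:Add1
cycle 5: CDB Add2=6; issue SUB r0<-Add2 // r0:Add2,r1:6,r2:6,r3:Add3,r4:Add1
cycle 6: stall // r0:Add2,r1:6,r2:6,r3:Add3,r4:Add1
cycle 7: CDB Add1=-3; issue ADD r1<-Add1 // r0:Add2,r1:Add1,r2:6,r3:Add3,r4:-3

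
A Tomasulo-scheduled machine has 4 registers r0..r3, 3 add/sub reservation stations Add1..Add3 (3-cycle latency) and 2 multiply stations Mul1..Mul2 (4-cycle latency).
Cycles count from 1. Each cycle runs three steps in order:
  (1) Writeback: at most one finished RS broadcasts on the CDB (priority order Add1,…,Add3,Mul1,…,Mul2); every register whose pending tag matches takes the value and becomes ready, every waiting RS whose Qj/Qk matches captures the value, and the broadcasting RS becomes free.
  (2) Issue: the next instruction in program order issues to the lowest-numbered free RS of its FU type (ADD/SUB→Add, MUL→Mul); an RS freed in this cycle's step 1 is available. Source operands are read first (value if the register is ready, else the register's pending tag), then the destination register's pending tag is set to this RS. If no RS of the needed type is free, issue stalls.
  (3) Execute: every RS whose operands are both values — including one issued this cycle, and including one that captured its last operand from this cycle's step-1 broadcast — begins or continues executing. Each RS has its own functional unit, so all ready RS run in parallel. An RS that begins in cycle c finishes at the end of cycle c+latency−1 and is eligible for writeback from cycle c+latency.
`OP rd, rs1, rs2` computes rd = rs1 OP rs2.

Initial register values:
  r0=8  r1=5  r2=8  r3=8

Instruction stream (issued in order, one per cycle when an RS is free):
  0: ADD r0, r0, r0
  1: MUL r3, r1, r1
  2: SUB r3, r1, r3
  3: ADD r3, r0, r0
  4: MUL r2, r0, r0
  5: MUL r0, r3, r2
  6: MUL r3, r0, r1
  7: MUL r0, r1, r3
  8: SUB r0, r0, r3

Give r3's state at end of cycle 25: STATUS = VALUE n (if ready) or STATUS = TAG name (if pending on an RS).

STATUS = VALUE 40960

  c1: issue ADD r0<-Add1  regs: r0:Add1,r1:5,r2:8,r3:8
  c2: issue MUL r3<-Mul1  regs: r0:Add1,r1:5,r2:8,r3:Mul1
  c3: issue SUB r3<-Add2  regs: r0:Add1,r1:5,r2:8,r3:Add2
  c4: CDB Add1=16; issue ADD r3<-Add1  regs: r0:16,r1:5,r2:8,r3:Add1
  c5: issue MUL r2<-Mul2  regs: r0:16,r1:5,r2:Mul2,r3:Add1
  c6: CDB Mul1=25; issue MUL r0<-Mul1  regs: r0:Mul1,r1:5,r2:Mul2,r3:Add1
  c7: CDB Add1=32; stall  regs: r0:Mul1,r1:5,r2:Mul2,r3:32
  c8: stall  regs: r0:Mul1,r1:5,r2:Mul2,r3:32
  c9: CDB Add2=-20; stall  regs: r0:Mul1,r1:5,r2:Mul2,r3:32
  c10: CDB Mul2=256; issue MUL r3<-Mul2  regs: r0:Mul1,r1:5,r2:256,r3:Mul2
  c11: stall  regs: r0:Mul1,r1:5,r2:256,r3:Mul2
  c12: stall  regs: r0:Mul1,r1:5,r2:256,r3:Mul2
  c13: stall  regs: r0:Mul1,r1:5,r2:256,r3:Mul2
  c14: CDB Mul1=8192; issue MUL r0<-Mul1  regs: r0:Mul1,r1:5,r2:256,r3:Mul2
  c15: issue SUB r0<-Add1  regs: r0:Add1,r1:5,r2:256,r3:Mul2
  c16: -  regs: r0:Add1,r1:5,r2:256,r3:Mul2
  c17: -  regs: r0:Add1,r1:5,r2:256,r3:Mul2
  c18: CDB Mul2=40960  regs: r0:Add1,r1:5,r2:256,r3:40960
  c19: -  regs: r0:Add1,r1:5,r2:256,r3:40960
  c20: -  regs: r0:Add1,r1:5,r2:256,r3:40960
  c21: -  regs: r0:Add1,r1:5,r2:256,r3:40960
  c22: CDB Mul1=204800  regs: r0:Add1,r1:5,r2:256,r3:40960
  c23: -  regs: r0:Add1,r1:5,r2:256,r3:40960
  c24: -  regs: r0:Add1,r1:5,r2:256,r3:40960
  c25: CDB Add1=163840  regs: r0:163840,r1:5,r2:256,r3:40960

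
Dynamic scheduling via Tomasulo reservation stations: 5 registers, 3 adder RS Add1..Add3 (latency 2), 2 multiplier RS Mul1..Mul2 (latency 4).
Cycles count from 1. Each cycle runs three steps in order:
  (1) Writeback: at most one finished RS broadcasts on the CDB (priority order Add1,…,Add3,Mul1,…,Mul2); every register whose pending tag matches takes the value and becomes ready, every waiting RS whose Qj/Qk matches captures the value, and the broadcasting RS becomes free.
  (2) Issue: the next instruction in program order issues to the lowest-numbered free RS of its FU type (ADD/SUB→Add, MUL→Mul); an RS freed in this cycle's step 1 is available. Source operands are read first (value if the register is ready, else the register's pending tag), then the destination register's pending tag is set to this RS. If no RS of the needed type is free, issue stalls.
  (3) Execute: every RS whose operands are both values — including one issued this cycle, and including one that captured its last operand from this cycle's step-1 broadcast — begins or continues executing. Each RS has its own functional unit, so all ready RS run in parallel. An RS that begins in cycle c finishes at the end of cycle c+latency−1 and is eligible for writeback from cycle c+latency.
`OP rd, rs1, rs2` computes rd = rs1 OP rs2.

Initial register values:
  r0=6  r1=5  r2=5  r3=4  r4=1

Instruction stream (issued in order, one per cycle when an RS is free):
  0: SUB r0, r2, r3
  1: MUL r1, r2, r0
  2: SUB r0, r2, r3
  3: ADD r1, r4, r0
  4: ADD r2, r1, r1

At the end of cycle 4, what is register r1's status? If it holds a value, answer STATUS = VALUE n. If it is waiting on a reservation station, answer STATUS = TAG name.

STATUS = TAG Add2

c1: issue SUB r0<-Add1 | r0:Add1,r1:5,r2:5,r3:4,r4:1
c2: issue MUL r1<-Mul1 | r0:Add1,r1:Mul1,r2:5,r3:4,r4:1
c3: CDB Add1=1; issue SUB r0<-Add1 | r0:Add1,r1:Mul1,r2:5,r3:4,r4:1
c4: issue ADD r1<-Add2 | r0:Add1,r1:Add2,r2:5,r3:4,r4:1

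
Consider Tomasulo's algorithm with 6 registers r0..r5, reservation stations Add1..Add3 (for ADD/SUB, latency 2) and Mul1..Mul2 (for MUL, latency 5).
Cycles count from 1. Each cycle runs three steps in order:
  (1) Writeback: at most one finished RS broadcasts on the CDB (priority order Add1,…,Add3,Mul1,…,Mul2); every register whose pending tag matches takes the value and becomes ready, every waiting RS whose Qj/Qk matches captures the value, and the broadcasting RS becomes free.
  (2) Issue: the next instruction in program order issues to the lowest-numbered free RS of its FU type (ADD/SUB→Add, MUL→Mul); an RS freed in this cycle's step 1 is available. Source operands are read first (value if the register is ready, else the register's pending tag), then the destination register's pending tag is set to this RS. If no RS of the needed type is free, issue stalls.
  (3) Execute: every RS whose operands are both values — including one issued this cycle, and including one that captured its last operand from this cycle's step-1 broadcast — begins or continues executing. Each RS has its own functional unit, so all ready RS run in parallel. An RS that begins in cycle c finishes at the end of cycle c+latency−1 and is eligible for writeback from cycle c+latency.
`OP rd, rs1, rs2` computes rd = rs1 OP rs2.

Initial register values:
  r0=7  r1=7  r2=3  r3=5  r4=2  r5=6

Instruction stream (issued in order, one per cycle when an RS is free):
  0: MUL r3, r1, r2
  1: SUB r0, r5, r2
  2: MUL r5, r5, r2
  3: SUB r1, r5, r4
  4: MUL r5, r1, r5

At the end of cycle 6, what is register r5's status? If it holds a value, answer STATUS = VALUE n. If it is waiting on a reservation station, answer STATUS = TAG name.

STATUS = TAG Mul1

  c1: issue MUL r3<-Mul1  regs: r0:7,r1:7,r2:3,r3:Mul1,r4:2,r5:6
  c2: issue SUB r0<-Add1  regs: r0:Add1,r1:7,r2:3,r3:Mul1,r4:2,r5:6
  c3: issue MUL r5<-Mul2  regs: r0:Add1,r1:7,r2:3,r3:Mul1,r4:2,r5:Mul2
  c4: CDB Add1=3; issue SUB r1<-Add1  regs: r0:3,r1:Add1,r2:3,r3:Mul1,r4:2,r5:Mul2
  c5: stall  regs: r0:3,r1:Add1,r2:3,r3:Mul1,r4:2,r5:Mul2
  c6: CDB Mul1=21; issue MUL r5<-Mul1  regs: r0:3,r1:Add1,r2:3,r3:21,r4:2,r5:Mul1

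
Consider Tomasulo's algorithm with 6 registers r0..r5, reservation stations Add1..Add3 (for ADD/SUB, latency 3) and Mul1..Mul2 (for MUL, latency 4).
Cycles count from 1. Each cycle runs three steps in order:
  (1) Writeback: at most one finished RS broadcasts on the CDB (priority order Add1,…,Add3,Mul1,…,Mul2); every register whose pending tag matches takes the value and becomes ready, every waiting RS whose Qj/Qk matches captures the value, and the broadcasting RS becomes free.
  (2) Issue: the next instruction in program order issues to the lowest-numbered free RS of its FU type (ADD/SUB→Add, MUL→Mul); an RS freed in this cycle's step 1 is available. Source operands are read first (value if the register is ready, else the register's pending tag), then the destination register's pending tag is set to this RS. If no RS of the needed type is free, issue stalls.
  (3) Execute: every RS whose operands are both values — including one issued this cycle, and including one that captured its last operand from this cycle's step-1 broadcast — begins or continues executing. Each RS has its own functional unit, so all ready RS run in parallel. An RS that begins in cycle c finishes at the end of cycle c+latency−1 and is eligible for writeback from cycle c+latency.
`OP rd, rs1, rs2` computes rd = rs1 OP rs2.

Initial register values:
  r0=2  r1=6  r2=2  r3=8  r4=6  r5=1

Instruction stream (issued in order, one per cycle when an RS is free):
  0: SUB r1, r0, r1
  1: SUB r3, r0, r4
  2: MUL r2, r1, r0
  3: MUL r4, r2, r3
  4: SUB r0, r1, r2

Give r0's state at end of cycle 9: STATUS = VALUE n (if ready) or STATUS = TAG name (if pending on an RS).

STATUS = TAG Add1

cycle 1: issue SUB r1<-Add1 // r0:2,r1:Add1,r2:2,r3:8,r4:6,r5:1
cycle 2: issue SUB r3<-Add2 // r0:2,r1:Add1,r2:2,r3:Add2,r4:6,r5:1
cycle 3: issue MUL r2<-Mul1 // r0:2,r1:Add1,r2:Mul1,r3:Add2,r4:6,r5:1
cycle 4: CDB Add1=-4; issue MUL r4<-Mul2 // r0:2,r1:-4,r2:Mul1,r3:Add2,r4:Mul2,r5:1
cycle 5: CDB Add2=-4; issue SUB r0<-Add1 // r0:Add1,r1:-4,r2:Mul1,r3:-4,r4:Mul2,r5:1
cycle 6: - // r0:Add1,r1:-4,r2:Mul1,r3:-4,r4:Mul2,r5:1
cycle 7: - // r0:Add1,r1:-4,r2:Mul1,r3:-4,r4:Mul2,r5:1
cycle 8: CDB Mul1=-8 // r0:Add1,r1:-4,r2:-8,r3:-4,r4:Mul2,r5:1
cycle 9: - // r0:Add1,r1:-4,r2:-8,r3:-4,r4:Mul2,r5:1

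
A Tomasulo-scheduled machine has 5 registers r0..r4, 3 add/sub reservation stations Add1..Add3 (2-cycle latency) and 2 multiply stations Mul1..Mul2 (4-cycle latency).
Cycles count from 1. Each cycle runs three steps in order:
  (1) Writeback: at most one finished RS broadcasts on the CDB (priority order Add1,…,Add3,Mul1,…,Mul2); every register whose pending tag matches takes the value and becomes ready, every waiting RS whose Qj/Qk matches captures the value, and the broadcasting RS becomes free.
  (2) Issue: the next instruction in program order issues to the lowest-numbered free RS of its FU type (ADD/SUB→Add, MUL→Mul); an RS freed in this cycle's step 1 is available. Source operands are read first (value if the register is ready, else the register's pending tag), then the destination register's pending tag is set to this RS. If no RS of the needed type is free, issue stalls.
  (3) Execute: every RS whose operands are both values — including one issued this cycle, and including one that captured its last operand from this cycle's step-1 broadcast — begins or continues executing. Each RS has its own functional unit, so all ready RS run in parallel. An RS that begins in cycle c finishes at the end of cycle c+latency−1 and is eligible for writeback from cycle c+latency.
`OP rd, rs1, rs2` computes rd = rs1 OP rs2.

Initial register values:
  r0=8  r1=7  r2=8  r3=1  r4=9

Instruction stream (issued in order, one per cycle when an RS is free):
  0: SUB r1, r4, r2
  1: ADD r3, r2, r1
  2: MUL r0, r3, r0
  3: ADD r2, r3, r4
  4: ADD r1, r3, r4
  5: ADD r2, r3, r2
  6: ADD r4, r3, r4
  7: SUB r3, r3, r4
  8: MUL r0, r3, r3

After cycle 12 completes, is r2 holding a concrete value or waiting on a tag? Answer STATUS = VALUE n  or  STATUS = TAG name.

cycle 1: issue SUB r1<-Add1 // r0:8,r1:Add1,r2:8,r3:1,r4:9
cycle 2: issue ADD r3<-Add2 // r0:8,r1:Add1,r2:8,r3:Add2,r4:9
cycle 3: CDB Add1=1; issue MUL r0<-Mul1 // r0:Mul1,r1:1,r2:8,r3:Add2,r4:9
cycle 4: issue ADD r2<-Add1 // r0:Mul1,r1:1,r2:Add1,r3:Add2,r4:9
cycle 5: CDB Add2=9; issue ADD r1<-Add2 // r0:Mul1,r1:Add2,r2:Add1,r3:9,r4:9
cycle 6: issue ADD r2<-Add3 // r0:Mul1,r1:Add2,r2:Add3,r3:9,r4:9
cycle 7: CDB Add1=18; issue ADD r4<-Add1 // r0:Mul1,r1:Add2,r2:Add3,r3:9,r4:Add1
cycle 8: CDB Add2=18; issue SUB r3<-Add2 // r0:Mul1,r1:18,r2:Add3,r3:Add2,r4:Add1
cycle 9: CDB Add1=18; issue MUL r0<-Mul2 // r0:Mul2,r1:18,r2:Add3,r3:Add2,r4:18
cycle 10: CDB Add3=27 // r0:Mul2,r1:18,r2:27,r3:Add2,r4:18
cycle 11: CDB Add2=-9 // r0:Mul2,r1:18,r2:27,r3:-9,r4:18
cycle 12: CDB Mul1=72 // r0:Mul2,r1:18,r2:27,r3:-9,r4:18

STATUS = VALUE 27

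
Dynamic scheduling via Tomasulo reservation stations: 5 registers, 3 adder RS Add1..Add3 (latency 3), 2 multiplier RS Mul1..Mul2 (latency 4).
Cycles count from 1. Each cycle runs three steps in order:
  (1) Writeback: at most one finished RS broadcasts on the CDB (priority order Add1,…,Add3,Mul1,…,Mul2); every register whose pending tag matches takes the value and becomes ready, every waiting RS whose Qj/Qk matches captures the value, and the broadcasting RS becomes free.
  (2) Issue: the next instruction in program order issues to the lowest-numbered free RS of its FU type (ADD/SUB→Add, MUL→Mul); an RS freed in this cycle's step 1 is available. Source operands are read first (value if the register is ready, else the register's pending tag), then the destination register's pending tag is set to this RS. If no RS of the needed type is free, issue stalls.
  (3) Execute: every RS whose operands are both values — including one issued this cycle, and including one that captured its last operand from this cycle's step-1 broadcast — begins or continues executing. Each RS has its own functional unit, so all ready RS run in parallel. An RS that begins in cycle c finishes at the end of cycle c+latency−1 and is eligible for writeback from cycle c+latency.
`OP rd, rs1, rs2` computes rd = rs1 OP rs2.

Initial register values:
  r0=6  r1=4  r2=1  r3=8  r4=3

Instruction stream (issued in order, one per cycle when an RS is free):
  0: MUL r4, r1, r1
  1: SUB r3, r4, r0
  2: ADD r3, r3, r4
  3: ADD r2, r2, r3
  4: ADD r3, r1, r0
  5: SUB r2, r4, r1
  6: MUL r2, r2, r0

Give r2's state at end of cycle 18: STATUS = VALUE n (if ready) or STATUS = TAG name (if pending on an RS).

c1: issue MUL r4<-Mul1 | r0:6,r1:4,r2:1,r3:8,r4:Mul1
c2: issue SUB r3<-Add1 | r0:6,r1:4,r2:1,r3:Add1,r4:Mul1
c3: issue ADD r3<-Add2 | r0:6,r1:4,r2:1,r3:Add2,r4:Mul1
c4: issue ADD r2<-Add3 | r0:6,r1:4,r2:Add3,r3:Add2,r4:Mul1
c5: CDB Mul1=16; stall | r0:6,r1:4,r2:Add3,r3:Add2,r4:16
c6: stall | r0:6,r1:4,r2:Add3,r3:Add2,r4:16
c7: stall | r0:6,r1:4,r2:Add3,r3:Add2,r4:16
c8: CDB Add1=10; issue ADD r3<-Add1 | r0:6,r1:4,r2:Add3,r3:Add1,r4:16
c9: stall | r0:6,r1:4,r2:Add3,r3:Add1,r4:16
c10: stall | r0:6,r1:4,r2:Add3,r3:Add1,r4:16
c11: CDB Add1=10; issue SUB r2<-Add1 | r0:6,r1:4,r2:Add1,r3:10,r4:16
c12: CDB Add2=26; issue MUL r2<-Mul1 | r0:6,r1:4,r2:Mul1,r3:10,r4:16
c13: - | r0:6,r1:4,r2:Mul1,r3:10,r4:16
c14: CDB Add1=12 | r0:6,r1:4,r2:Mul1,r3:10,r4:16
c15: CDB Add3=27 | r0:6,r1:4,r2:Mul1,r3:10,r4:16
c16: - | r0:6,r1:4,r2:Mul1,r3:10,r4:16
c17: - | r0:6,r1:4,r2:Mul1,r3:10,r4:16
c18: CDB Mul1=72 | r0:6,r1:4,r2:72,r3:10,r4:16

STATUS = VALUE 72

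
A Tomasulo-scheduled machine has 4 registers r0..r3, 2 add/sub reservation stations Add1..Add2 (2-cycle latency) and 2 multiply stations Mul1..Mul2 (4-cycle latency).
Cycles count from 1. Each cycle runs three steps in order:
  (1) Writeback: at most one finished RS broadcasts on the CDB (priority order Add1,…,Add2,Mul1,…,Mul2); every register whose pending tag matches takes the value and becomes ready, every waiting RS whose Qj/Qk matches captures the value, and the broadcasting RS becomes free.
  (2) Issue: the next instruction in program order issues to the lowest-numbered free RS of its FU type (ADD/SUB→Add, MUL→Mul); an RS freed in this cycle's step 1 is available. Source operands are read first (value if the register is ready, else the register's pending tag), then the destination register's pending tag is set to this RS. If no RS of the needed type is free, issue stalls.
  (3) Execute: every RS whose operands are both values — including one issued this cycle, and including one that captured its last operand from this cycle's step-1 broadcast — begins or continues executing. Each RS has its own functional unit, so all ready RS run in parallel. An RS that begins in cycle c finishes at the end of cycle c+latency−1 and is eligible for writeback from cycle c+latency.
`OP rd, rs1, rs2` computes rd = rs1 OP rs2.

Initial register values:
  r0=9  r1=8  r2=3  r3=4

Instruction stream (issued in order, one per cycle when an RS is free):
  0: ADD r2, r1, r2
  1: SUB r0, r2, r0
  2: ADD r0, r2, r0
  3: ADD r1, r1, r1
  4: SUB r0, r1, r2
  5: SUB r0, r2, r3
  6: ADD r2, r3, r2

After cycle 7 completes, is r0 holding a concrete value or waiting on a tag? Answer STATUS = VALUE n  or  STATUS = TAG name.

c1: issue ADD r2<-Add1 | r0:9,r1:8,r2:Add1,r3:4
c2: issue SUB r0<-Add2 | r0:Add2,r1:8,r2:Add1,r3:4
c3: CDB Add1=11; issue ADD r0<-Add1 | r0:Add1,r1:8,r2:11,r3:4
c4: stall | r0:Add1,r1:8,r2:11,r3:4
c5: CDB Add2=2; issue ADD r1<-Add2 | r0:Add1,r1:Add2,r2:11,r3:4
c6: stall | r0:Add1,r1:Add2,r2:11,r3:4
c7: CDB Add1=13; issue SUB r0<-Add1 | r0:Add1,r1:Add2,r2:11,r3:4

STATUS = TAG Add1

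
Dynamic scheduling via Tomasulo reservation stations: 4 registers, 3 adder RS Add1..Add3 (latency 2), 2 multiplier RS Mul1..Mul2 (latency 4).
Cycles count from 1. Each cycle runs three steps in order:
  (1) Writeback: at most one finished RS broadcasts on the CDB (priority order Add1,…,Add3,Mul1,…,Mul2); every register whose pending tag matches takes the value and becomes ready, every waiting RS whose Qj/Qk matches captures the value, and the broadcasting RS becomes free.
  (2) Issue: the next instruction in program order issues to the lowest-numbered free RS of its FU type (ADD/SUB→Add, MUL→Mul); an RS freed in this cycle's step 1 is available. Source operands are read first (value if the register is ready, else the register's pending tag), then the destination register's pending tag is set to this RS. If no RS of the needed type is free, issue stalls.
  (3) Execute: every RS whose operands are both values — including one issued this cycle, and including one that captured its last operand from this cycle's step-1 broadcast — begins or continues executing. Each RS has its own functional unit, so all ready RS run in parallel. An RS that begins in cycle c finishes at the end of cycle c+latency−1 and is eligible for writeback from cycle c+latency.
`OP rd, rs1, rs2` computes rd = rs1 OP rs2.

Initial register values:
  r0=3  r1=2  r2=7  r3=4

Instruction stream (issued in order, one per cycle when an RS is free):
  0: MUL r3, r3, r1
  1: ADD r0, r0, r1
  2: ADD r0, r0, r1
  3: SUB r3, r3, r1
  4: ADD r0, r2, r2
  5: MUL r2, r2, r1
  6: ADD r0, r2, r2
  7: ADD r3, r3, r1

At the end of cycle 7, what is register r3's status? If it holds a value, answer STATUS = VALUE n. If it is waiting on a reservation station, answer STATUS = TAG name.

STATUS = VALUE 6

c1: issue MUL r3<-Mul1 | r0:3,r1:2,r2:7,r3:Mul1
c2: issue ADD r0<-Add1 | r0:Add1,r1:2,r2:7,r3:Mul1
c3: issue ADD r0<-Add2 | r0:Add2,r1:2,r2:7,r3:Mul1
c4: CDB Add1=5; issue SUB r3<-Add1 | r0:Add2,r1:2,r2:7,r3:Add1
c5: CDB Mul1=8; issue ADD r0<-Add3 | r0:Add3,r1:2,r2:7,r3:Add1
c6: CDB Add2=7; issue MUL r2<-Mul1 | r0:Add3,r1:2,r2:Mul1,r3:Add1
c7: CDB Add1=6; issue ADD r0<-Add1 | r0:Add1,r1:2,r2:Mul1,r3:6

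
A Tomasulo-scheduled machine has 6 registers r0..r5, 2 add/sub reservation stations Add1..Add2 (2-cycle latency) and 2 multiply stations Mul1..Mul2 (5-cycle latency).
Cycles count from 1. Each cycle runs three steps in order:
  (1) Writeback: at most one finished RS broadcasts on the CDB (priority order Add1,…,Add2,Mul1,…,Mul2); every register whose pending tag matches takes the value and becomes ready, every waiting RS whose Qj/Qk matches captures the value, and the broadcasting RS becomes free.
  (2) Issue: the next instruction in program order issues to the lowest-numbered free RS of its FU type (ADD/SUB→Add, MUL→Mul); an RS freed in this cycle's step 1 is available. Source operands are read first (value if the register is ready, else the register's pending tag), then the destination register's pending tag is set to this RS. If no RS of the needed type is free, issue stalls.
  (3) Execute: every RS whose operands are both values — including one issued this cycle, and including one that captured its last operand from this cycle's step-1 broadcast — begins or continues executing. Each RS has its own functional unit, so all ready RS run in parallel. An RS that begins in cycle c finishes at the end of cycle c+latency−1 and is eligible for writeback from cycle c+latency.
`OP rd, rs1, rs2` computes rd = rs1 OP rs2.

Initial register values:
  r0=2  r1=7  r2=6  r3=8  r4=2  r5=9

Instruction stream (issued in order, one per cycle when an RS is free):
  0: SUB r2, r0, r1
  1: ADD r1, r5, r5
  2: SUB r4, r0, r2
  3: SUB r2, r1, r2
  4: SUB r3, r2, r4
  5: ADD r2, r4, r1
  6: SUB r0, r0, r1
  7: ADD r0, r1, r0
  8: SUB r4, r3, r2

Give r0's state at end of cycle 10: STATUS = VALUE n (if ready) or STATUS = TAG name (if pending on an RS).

STATUS = TAG Add2

c1: issue SUB r2<-Add1 | r0:2,r1:7,r2:Add1,r3:8,r4:2,r5:9
c2: issue ADD r1<-Add2 | r0:2,r1:Add2,r2:Add1,r3:8,r4:2,r5:9
c3: CDB Add1=-5; issue SUB r4<-Add1 | r0:2,r1:Add2,r2:-5,r3:8,r4:Add1,r5:9
c4: CDB Add2=18; issue SUB r2<-Add2 | r0:2,r1:18,r2:Add2,r3:8,r4:Add1,r5:9
c5: CDB Add1=7; issue SUB r3<-Add1 | r0:2,r1:18,r2:Add2,r3:Add1,r4:7,r5:9
c6: CDB Add2=23; issue ADD r2<-Add2 | r0:2,r1:18,r2:Add2,r3:Add1,r4:7,r5:9
c7: stall | r0:2,r1:18,r2:Add2,r3:Add1,r4:7,r5:9
c8: CDB Add1=16; issue SUB r0<-Add1 | r0:Add1,r1:18,r2:Add2,r3:16,r4:7,r5:9
c9: CDB Add2=25; issue ADD r0<-Add2 | r0:Add2,r1:18,r2:25,r3:16,r4:7,r5:9
c10: CDB Add1=-16; issue SUB r4<-Add1 | r0:Add2,r1:18,r2:25,r3:16,r4:Add1,r5:9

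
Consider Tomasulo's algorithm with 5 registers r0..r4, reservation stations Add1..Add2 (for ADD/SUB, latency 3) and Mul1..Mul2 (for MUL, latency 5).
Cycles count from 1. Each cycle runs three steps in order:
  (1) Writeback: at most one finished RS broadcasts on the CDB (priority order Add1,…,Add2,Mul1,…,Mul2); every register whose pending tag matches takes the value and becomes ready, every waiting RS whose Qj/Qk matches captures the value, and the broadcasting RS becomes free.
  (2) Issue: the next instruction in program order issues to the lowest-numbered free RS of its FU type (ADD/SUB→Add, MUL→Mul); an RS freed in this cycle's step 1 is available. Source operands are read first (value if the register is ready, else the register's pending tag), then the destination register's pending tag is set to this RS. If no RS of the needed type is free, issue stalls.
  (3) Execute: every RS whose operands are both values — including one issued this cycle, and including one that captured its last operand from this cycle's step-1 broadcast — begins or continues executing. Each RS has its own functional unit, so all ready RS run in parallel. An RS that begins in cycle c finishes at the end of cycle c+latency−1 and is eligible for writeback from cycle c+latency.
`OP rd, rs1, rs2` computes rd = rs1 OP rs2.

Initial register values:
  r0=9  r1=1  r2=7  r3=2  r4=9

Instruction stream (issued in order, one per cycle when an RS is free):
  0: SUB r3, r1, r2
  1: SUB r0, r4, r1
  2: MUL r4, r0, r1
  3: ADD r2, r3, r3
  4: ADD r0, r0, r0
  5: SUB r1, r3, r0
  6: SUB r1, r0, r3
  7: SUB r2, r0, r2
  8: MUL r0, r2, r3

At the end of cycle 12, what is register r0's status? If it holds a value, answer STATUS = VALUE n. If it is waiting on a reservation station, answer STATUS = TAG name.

STATUS = TAG Mul1

  c1: issue SUB r3<-Add1  regs: r0:9,r1:1,r2:7,r3:Add1,r4:9
  c2: issue SUB r0<-Add2  regs: r0:Add2,r1:1,r2:7,r3:Add1,r4:9
  c3: issue MUL r4<-Mul1  regs: r0:Add2,r1:1,r2:7,r3:Add1,r4:Mul1
  c4: CDB Add1=-6; issue ADD r2<-Add1  regs: r0:Add2,r1:1,r2:Add1,r3:-6,r4:Mul1
  c5: CDB Add2=8; issue ADD r0<-Add2  regs: r0:Add2,r1:1,r2:Add1,r3:-6,r4:Mul1
  c6: stall  regs: r0:Add2,r1:1,r2:Add1,r3:-6,r4:Mul1
  c7: CDB Add1=-12; issue SUB r1<-Add1  regs: r0:Add2,r1:Add1,r2:-12,r3:-6,r4:Mul1
  c8: CDB Add2=16; issue SUB r1<-Add2  regs: r0:16,r1:Add2,r2:-12,r3:-6,r4:Mul1
  c9: stall  regs: r0:16,r1:Add2,r2:-12,r3:-6,r4:Mul1
  c10: CDB Mul1=8; stall  regs: r0:16,r1:Add2,r2:-12,r3:-6,r4:8
  c11: CDB Add1=-22; issue SUB r2<-Add1  regs: r0:16,r1:Add2,r2:Add1,r3:-6,r4:8
  c12: CDB Add2=22; issue MUL r0<-Mul1  regs: r0:Mul1,r1:22,r2:Add1,r3:-6,r4:8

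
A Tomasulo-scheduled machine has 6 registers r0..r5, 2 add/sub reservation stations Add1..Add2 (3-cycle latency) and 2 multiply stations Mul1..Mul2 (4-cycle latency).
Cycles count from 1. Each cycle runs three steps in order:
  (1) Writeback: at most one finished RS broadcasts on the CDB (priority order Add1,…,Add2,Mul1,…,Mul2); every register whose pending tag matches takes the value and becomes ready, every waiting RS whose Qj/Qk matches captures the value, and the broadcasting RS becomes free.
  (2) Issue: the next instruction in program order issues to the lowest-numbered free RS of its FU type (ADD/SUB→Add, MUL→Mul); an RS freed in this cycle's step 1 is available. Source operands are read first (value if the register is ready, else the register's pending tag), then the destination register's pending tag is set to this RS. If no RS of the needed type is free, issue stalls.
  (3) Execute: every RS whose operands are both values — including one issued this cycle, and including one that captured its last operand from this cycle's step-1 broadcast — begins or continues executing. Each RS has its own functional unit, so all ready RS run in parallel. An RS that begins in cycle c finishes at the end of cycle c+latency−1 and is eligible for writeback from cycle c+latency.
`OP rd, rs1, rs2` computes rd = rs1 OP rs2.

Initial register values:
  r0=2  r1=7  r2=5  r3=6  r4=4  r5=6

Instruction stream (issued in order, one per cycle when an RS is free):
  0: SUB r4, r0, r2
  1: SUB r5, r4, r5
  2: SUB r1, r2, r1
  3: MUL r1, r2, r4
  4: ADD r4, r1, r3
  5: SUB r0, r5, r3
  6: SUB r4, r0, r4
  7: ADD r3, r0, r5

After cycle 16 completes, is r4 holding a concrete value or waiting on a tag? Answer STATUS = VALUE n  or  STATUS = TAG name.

cycle 1: issue SUB r4<-Add1 // r0:2,r1:7,r2:5,r3:6,r4:Add1,r5:6
cycle 2: issue SUB r5<-Add2 // r0:2,r1:7,r2:5,r3:6,r4:Add1,r5:Add2
cycle 3: stall // r0:2,r1:7,r2:5,r3:6,r4:Add1,r5:Add2
cycle 4: CDB Add1=-3; issue SUB r1<-Add1 // r0:2,r1:Add1,r2:5,r3:6,r4:-3,r5:Add2
cycle 5: issue MUL r1<-Mul1 // r0:2,r1:Mul1,r2:5,r3:6,r4:-3,r5:Add2
cycle 6: stall // r0:2,r1:Mul1,r2:5,r3:6,r4:-3,r5:Add2
cycle 7: CDB Add1=-2; issue ADD r4<-Add1 // r0:2,r1:Mul1,r2:5,r3:6,r4:Add1,r5:Add2
cycle 8: CDB Add2=-9; issue SUB r0<-Add2 // r0:Add2,r1:Mul1,r2:5,r3:6,r4:Add1,r5:-9
cycle 9: CDB Mul1=-15; stall // r0:Add2,r1:-15,r2:5,r3:6,r4:Add1,r5:-9
cycle 10: stall // r0:Add2,r1:-15,r2:5,r3:6,r4:Add1,r5:-9
cycle 11: CDB Add2=-15; issue SUB r4<-Add2 // r0:-15,r1:-15,r2:5,r3:6,r4:Add2,r5:-9
cycle 12: CDB Add1=-9; issue ADD r3<-Add1 // r0:-15,r1:-15,r2:5,r3:Add1,r4:Add2,r5:-9
cycle 13: - // r0:-15,r1:-15,r2:5,r3:Add1,r4:Add2,r5:-9
cycle 14: - // r0:-15,r1:-15,r2:5,r3:Add1,r4:Add2,r5:-9
cycle 15: CDB Add1=-24 // r0:-15,r1:-15,r2:5,r3:-24,r4:Add2,r5:-9
cycle 16: CDB Add2=-6 // r0:-15,r1:-15,r2:5,r3:-24,r4:-6,r5:-9

STATUS = VALUE -6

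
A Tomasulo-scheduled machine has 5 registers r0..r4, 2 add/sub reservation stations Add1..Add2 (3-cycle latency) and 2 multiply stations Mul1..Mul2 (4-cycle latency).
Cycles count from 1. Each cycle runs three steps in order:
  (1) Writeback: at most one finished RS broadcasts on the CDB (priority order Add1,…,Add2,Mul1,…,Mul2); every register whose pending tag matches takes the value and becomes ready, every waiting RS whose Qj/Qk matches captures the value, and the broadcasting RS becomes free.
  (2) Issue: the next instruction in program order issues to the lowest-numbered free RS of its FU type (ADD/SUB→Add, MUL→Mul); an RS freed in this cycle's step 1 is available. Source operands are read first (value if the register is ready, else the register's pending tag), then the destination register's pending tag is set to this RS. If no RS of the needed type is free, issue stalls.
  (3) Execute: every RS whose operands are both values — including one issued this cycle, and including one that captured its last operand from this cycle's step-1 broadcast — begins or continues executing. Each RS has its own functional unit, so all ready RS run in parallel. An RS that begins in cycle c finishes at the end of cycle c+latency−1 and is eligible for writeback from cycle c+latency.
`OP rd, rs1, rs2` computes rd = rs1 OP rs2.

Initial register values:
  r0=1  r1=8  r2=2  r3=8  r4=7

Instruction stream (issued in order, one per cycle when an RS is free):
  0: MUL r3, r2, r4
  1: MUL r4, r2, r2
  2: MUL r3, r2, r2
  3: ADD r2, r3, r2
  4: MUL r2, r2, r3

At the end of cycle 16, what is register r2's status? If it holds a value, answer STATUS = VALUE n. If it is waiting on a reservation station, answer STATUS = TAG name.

  c1: issue MUL r3<-Mul1  regs: r0:1,r1:8,r2:2,r3:Mul1,r4:7
  c2: issue MUL r4<-Mul2  regs: r0:1,r1:8,r2:2,r3:Mul1,r4:Mul2
  c3: stall  regs: r0:1,r1:8,r2:2,r3:Mul1,r4:Mul2
  c4: stall  regs: r0:1,r1:8,r2:2,r3:Mul1,r4:Mul2
  c5: CDB Mul1=14; issue MUL r3<-Mul1  regs: r0:1,r1:8,r2:2,r3:Mul1,r4:Mul2
  c6: CDB Mul2=4; issue ADD r2<-Add1  regs: r0:1,r1:8,r2:Add1,r3:Mul1,r4:4
  c7: issue MUL r2<-Mul2  regs: r0:1,r1:8,r2:Mul2,r3:Mul1,r4:4
  c8: -  regs: r0:1,r1:8,r2:Mul2,r3:Mul1,r4:4
  c9: CDB Mul1=4  regs: r0:1,r1:8,r2:Mul2,r3:4,r4:4
  c10: -  regs: r0:1,r1:8,r2:Mul2,r3:4,r4:4
  c11: -  regs: r0:1,r1:8,r2:Mul2,r3:4,r4:4
  c12: CDB Add1=6  regs: r0:1,r1:8,r2:Mul2,r3:4,r4:4
  c13: -  regs: r0:1,r1:8,r2:Mul2,r3:4,r4:4
  c14: -  regs: r0:1,r1:8,r2:Mul2,r3:4,r4:4
  c15: -  regs: r0:1,r1:8,r2:Mul2,r3:4,r4:4
  c16: CDB Mul2=24  regs: r0:1,r1:8,r2:24,r3:4,r4:4

STATUS = VALUE 24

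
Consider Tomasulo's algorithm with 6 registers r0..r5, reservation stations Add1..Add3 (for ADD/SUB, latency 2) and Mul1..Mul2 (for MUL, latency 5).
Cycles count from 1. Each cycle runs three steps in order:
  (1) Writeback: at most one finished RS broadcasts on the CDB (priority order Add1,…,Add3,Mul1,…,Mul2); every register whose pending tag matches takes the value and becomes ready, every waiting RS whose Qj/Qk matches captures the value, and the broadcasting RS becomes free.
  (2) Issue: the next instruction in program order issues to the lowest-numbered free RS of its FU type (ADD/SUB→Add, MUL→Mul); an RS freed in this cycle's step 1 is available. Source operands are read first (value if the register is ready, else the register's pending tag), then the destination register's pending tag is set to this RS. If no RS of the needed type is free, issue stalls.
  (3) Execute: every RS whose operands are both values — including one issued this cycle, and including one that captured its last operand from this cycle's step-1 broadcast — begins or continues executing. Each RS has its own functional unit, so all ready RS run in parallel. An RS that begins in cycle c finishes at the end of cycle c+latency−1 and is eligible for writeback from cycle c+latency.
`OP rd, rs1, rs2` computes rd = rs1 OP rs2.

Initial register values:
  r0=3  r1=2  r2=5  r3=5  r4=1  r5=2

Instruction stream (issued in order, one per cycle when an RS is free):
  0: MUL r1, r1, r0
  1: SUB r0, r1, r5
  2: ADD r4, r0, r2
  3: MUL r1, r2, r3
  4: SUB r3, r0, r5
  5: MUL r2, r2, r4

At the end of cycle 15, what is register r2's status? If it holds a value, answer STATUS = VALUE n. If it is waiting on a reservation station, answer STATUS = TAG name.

cycle 1: issue MUL r1<-Mul1 // r0:3,r1:Mul1,r2:5,r3:5,r4:1,r5:2
cycle 2: issue SUB r0<-Add1 // r0:Add1,r1:Mul1,r2:5,r3:5,r4:1,r5:2
cycle 3: issue ADD r4<-Add2 // r0:Add1,r1:Mul1,r2:5,r3:5,r4:Add2,r5:2
cycle 4: issue MUL r1<-Mul2 // r0:Add1,r1:Mul2,r2:5,r3:5,r4:Add2,r5:2
cycle 5: issue SUB r3<-Add3 // r0:Add1,r1:Mul2,r2:5,r3:Add3,r4:Add2,r5:2
cycle 6: CDB Mul1=6; issue MUL r2<-Mul1 // r0:Add1,r1:Mul2,r2:Mul1,r3:Add3,r4:Add2,r5:2
cycle 7: - // r0:Add1,r1:Mul2,r2:Mul1,r3:Add3,r4:Add2,r5:2
cycle 8: CDB Add1=4 // r0:4,r1:Mul2,r2:Mul1,r3:Add3,r4:Add2,r5:2
cycle 9: CDB Mul2=25 // r0:4,r1:25,r2:Mul1,r3:Add3,r4:Add2,r5:2
cycle 10: CDB Add2=9 // r0:4,r1:25,r2:Mul1,r3:Add3,r4:9,r5:2
cycle 11: CDB Add3=2 // r0:4,r1:25,r2:Mul1,r3:2,r4:9,r5:2
cycle 12: - // r0:4,r1:25,r2:Mul1,r3:2,r4:9,r5:2
cycle 13: - // r0:4,r1:25,r2:Mul1,r3:2,r4:9,r5:2
cycle 14: - // r0:4,r1:25,r2:Mul1,r3:2,r4:9,r5:2
cycle 15: CDB Mul1=45 // r0:4,r1:25,r2:45,r3:2,r4:9,r5:2

STATUS = VALUE 45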